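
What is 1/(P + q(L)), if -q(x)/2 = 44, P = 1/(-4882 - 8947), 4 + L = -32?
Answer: -13829/1216953 ≈ -0.011364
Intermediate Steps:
L = -36 (L = -4 - 32 = -36)
P = -1/13829 (P = 1/(-13829) = -1/13829 ≈ -7.2312e-5)
q(x) = -88 (q(x) = -2*44 = -88)
1/(P + q(L)) = 1/(-1/13829 - 88) = 1/(-1216953/13829) = -13829/1216953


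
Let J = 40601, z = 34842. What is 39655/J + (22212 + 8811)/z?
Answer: 80037101/42867274 ≈ 1.8671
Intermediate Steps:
39655/J + (22212 + 8811)/z = 39655/40601 + (22212 + 8811)/34842 = 39655*(1/40601) + 31023*(1/34842) = 3605/3691 + 10341/11614 = 80037101/42867274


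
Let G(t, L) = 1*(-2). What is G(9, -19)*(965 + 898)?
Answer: -3726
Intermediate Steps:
G(t, L) = -2
G(9, -19)*(965 + 898) = -2*(965 + 898) = -2*1863 = -3726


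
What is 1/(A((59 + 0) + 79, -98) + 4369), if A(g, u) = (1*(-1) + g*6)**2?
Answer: 1/688298 ≈ 1.4529e-6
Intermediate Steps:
A(g, u) = (-1 + 6*g)**2
1/(A((59 + 0) + 79, -98) + 4369) = 1/((-1 + 6*((59 + 0) + 79))**2 + 4369) = 1/((-1 + 6*(59 + 79))**2 + 4369) = 1/((-1 + 6*138)**2 + 4369) = 1/((-1 + 828)**2 + 4369) = 1/(827**2 + 4369) = 1/(683929 + 4369) = 1/688298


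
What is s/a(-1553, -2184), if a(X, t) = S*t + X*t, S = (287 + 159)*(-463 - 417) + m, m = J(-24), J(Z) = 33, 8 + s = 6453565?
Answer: 6453557/860496000 ≈ 0.0074998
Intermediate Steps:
s = 6453557 (s = -8 + 6453565 = 6453557)
m = 33
S = -392447 (S = (287 + 159)*(-463 - 417) + 33 = 446*(-880) + 33 = -392480 + 33 = -392447)
a(X, t) = -392447*t + X*t
s/a(-1553, -2184) = 6453557/((-2184*(-392447 - 1553))) = 6453557/((-2184*(-394000))) = 6453557/860496000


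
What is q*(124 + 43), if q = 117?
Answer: 19539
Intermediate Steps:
q*(124 + 43) = 117*(124 + 43) = 117*167 = 19539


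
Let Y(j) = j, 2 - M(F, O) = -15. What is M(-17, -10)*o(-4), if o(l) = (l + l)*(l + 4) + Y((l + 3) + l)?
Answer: -85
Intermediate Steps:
M(F, O) = 17 (M(F, O) = 2 - 1*(-15) = 2 + 15 = 17)
o(l) = 3 + 2*l + 2*l*(4 + l) (o(l) = (l + l)*(l + 4) + ((l + 3) + l) = (2*l)*(4 + l) + ((3 + l) + l) = 2*l*(4 + l) + (3 + 2*l) = 3 + 2*l + 2*l*(4 + l))
M(-17, -10)*o(-4) = 17*(3 + 2*(-4)² + 10*(-4)) = 17*(3 + 2*16 - 40) = 17*(3 + 32 - 40) = 17*(-5) = -85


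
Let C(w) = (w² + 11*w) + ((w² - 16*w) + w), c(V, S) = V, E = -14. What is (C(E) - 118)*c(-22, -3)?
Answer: -7260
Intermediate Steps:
C(w) = -4*w + 2*w² (C(w) = (w² + 11*w) + (w² - 15*w) = -4*w + 2*w²)
(C(E) - 118)*c(-22, -3) = (2*(-14)*(-2 - 14) - 118)*(-22) = (2*(-14)*(-16) - 118)*(-22) = (448 - 118)*(-22) = 330*(-22) = -7260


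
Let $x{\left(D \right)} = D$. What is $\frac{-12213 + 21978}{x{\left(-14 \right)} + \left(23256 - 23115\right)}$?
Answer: $\frac{9765}{127} \approx 76.89$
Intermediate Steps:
$\frac{-12213 + 21978}{x{\left(-14 \right)} + \left(23256 - 23115\right)} = \frac{-12213 + 21978}{-14 + \left(23256 - 23115\right)} = \frac{9765}{-14 + \left(23256 - 23115\right)} = \frac{9765}{-14 + 141} = \frac{9765}{127}$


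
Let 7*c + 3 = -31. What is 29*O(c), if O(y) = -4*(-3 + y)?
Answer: 6380/7 ≈ 911.43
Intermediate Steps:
c = -34/7 (c = -3/7 + (⅐)*(-31) = -3/7 - 31/7 = -34/7 ≈ -4.8571)
O(y) = 12 - 4*y
29*O(c) = 29*(12 - 4*(-34/7)) = 29*(12 + 136/7) = 29*(220/7) = 6380/7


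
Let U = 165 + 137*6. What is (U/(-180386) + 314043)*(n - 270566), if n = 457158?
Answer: 112449390124848/1919 ≈ 5.8598e+10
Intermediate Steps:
U = 987 (U = 165 + 822 = 987)
(U/(-180386) + 314043)*(n - 270566) = (987/(-180386) + 314043)*(457158 - 270566) = (987*(-1/180386) + 314043)*186592 = (-21/3838 + 314043)*186592 = (1205297013/3838)*186592 = 112449390124848/1919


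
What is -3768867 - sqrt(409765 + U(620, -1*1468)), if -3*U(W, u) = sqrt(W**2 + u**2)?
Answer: -3768867 - sqrt(3687885 - 12*sqrt(158714))/3 ≈ -3.7695e+6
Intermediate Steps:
U(W, u) = -sqrt(W**2 + u**2)/3
-3768867 - sqrt(409765 + U(620, -1*1468)) = -3768867 - sqrt(409765 - sqrt(620**2 + (-1*1468)**2)/3) = -3768867 - sqrt(409765 - sqrt(384400 + (-1468)**2)/3) = -3768867 - sqrt(409765 - sqrt(384400 + 2155024)/3) = -3768867 - sqrt(409765 - 4*sqrt(158714)/3)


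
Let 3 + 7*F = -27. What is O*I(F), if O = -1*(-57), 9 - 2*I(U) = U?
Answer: 5301/14 ≈ 378.64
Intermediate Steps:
F = -30/7 (F = -3/7 + (⅐)*(-27) = -3/7 - 27/7 = -30/7 ≈ -4.2857)
I(U) = 9/2 - U/2
O = 57
O*I(F) = 57*(9/2 - ½*(-30/7)) = 57*(9/2 + 15/7) = 57*(93/14) = 5301/14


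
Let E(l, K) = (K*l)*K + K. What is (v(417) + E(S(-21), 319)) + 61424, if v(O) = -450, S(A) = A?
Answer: -2075688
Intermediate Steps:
E(l, K) = K + l*K² (E(l, K) = l*K² + K = K + l*K²)
(v(417) + E(S(-21), 319)) + 61424 = (-450 + 319*(1 + 319*(-21))) + 61424 = (-450 + 319*(1 - 6699)) + 61424 = (-450 + 319*(-6698)) + 61424 = (-450 - 2136662) + 61424 = -2137112 + 61424 = -2075688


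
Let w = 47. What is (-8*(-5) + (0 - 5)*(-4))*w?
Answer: 2820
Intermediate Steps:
(-8*(-5) + (0 - 5)*(-4))*w = (-8*(-5) + (0 - 5)*(-4))*47 = (40 - 5*(-4))*47 = (40 + 20)*47 = 60*47 = 2820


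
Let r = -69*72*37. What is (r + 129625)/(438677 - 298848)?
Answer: -54191/139829 ≈ -0.38755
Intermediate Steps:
r = -183816 (r = -4968*37 = -183816)
(r + 129625)/(438677 - 298848) = (-183816 + 129625)/(438677 - 298848) = -54191/139829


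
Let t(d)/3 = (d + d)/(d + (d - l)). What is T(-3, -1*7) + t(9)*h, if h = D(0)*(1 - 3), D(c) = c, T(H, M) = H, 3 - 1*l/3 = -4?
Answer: -3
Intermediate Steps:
l = 21 (l = 9 - 3*(-4) = 9 + 12 = 21)
t(d) = 6*d/(-21 + 2*d) (t(d) = 3*((d + d)/(d + (d - 1*21))) = 3*((2*d)/(d + (d - 21))) = 3*((2*d)/(d + (-21 + d))) = 3*((2*d)/(-21 + 2*d)) = 3*(2*d/(-21 + 2*d)) = 6*d/(-21 + 2*d))
h = 0 (h = 0*(1 - 3) = 0*(-2) = 0)
T(-3, -1*7) + t(9)*h = -3 + (6*9/(-21 + 2*9))*0 = -3 + (6*9/(-21 + 18))*0 = -3 + (6*9/(-3))*0 = -3 + (6*9*(-⅓))*0 = -3 - 18*0 = -3 + 0 = -3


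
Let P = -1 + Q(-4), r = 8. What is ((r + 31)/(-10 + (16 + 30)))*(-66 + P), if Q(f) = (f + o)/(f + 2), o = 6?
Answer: -221/3 ≈ -73.667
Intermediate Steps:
Q(f) = (6 + f)/(2 + f) (Q(f) = (f + 6)/(f + 2) = (6 + f)/(2 + f))
P = -2 (P = -1 + (6 - 4)/(2 - 4) = -1 + 2/(-2) = -1 - ½*2 = -1 - 1 = -2)
((r + 31)/(-10 + (16 + 30)))*(-66 + P) = ((8 + 31)/(-10 + (16 + 30)))*(-66 - 2) = (39/(-10 + 46))*(-68) = (39/36)*(-68) = (39*(1/36))*(-68) = (13/12)*(-68) = -221/3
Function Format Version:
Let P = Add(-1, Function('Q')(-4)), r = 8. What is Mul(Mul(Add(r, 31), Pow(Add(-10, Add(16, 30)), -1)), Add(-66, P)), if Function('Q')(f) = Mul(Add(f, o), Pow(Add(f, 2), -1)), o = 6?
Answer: Rational(-221, 3) ≈ -73.667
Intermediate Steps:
Function('Q')(f) = Mul(Pow(Add(2, f), -1), Add(6, f)) (Function('Q')(f) = Mul(Add(f, 6), Pow(Add(f, 2), -1)) = Mul(Add(6, f), Pow(Add(2, f), -1)) = Mul(Pow(Add(2, f), -1), Add(6, f)))
P = -2 (P = Add(-1, Mul(Pow(Add(2, -4), -1), Add(6, -4))) = Add(-1, Mul(Pow(-2, -1), 2)) = Add(-1, Mul(Rational(-1, 2), 2)) = Add(-1, -1) = -2)
Mul(Mul(Add(r, 31), Pow(Add(-10, Add(16, 30)), -1)), Add(-66, P)) = Mul(Mul(Add(8, 31), Pow(Add(-10, Add(16, 30)), -1)), Add(-66, -2)) = Mul(Mul(39, Pow(Add(-10, 46), -1)), -68) = Mul(Mul(39, Pow(36, -1)), -68) = Mul(Mul(39, Rational(1, 36)), -68) = Mul(Rational(13, 12), -68) = Rational(-221, 3)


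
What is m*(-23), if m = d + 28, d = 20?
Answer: -1104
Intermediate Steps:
m = 48 (m = 20 + 28 = 48)
m*(-23) = 48*(-23) = -1104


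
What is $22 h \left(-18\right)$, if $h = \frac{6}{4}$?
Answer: $-594$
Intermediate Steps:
$h = \frac{3}{2}$ ($h = 6 \cdot \frac{1}{4} = \frac{3}{2} \approx 1.5$)
$22 h \left(-18\right) = 22 \cdot \frac{3}{2} \left(-18\right) = 33 \left(-18\right) = -594$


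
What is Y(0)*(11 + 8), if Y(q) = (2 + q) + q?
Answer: 38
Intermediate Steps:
Y(q) = 2 + 2*q
Y(0)*(11 + 8) = (2 + 2*0)*(11 + 8) = (2 + 0)*19 = 2*19 = 38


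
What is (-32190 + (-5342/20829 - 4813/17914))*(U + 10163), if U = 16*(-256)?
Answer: -1374950859475495/7040202 ≈ -1.9530e+8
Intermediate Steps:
U = -4096
(-32190 + (-5342/20829 - 4813/17914))*(U + 10163) = (-32190 + (-5342/20829 - 4813/17914))*(-4096 + 10163) = (-32190 + (-5342*1/20829 - 4813*1/17914))*6067 = (-32190 + (-5342/20829 - 4813/17914))*6067 = (-32190 - 3697105/7040202)*6067 = -226627799485/7040202*6067 = -1374950859475495/7040202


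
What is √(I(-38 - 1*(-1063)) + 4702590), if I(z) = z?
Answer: √4703615 ≈ 2168.8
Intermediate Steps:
√(I(-38 - 1*(-1063)) + 4702590) = √((-38 - 1*(-1063)) + 4702590) = √((-38 + 1063) + 4702590) = √(1025 + 4702590) = √4703615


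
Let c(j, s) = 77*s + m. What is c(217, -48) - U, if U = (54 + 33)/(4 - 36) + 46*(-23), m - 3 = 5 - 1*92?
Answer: -87017/32 ≈ -2719.3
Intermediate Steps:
m = -84 (m = 3 + (5 - 1*92) = 3 + (5 - 92) = 3 - 87 = -84)
c(j, s) = -84 + 77*s (c(j, s) = 77*s - 84 = -84 + 77*s)
U = -33943/32 (U = 87/(-32) - 1058 = 87*(-1/32) - 1058 = -87/32 - 1058 = -33943/32 ≈ -1060.7)
c(217, -48) - U = (-84 + 77*(-48)) - 1*(-33943/32) = (-84 - 3696) + 33943/32 = -3780 + 33943/32 = -87017/32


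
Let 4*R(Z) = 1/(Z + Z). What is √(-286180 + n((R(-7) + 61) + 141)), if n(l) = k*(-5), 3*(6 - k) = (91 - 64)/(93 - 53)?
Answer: I*√4579342/4 ≈ 534.99*I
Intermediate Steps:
R(Z) = 1/(8*Z) (R(Z) = 1/(4*(Z + Z)) = 1/(4*((2*Z))) = (1/(2*Z))/4 = 1/(8*Z))
k = 231/40 (k = 6 - (91 - 64)/(3*(93 - 53)) = 6 - 9/40 = 231/40 ≈ 5.7750)
n(l) = -231/8 (n(l) = (231/40)*(-5) = -231/8)
√(-286180 + n((R(-7) + 61) + 141)) = √(-286180 - 231/8) = √(-2289671/8) = I*√4579342/4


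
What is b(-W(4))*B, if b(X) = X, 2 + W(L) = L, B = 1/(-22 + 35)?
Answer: -2/13 ≈ -0.15385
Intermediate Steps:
B = 1/13 ≈ 0.076923
W(L) = -2 + L
b(-W(4))*B = -(-2 + 4)*(1/13) = -1*2*(1/13) = -2*1/13 = -2/13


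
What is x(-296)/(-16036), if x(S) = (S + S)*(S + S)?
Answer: -87616/4009 ≈ -21.855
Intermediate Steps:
x(S) = 4*S² (x(S) = (2*S)*(2*S) = 4*S²)
x(-296)/(-16036) = (4*(-296)²)/(-16036) = (4*87616)*(-1/16036) = 350464*(-1/16036) = -87616/4009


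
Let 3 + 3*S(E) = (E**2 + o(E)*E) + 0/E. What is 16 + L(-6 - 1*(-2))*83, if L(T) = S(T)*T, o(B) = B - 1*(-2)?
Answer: -2308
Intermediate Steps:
o(B) = 2 + B (o(B) = B + 2 = 2 + B)
S(E) = -1 + E**2/3 + E*(2 + E)/3 (S(E) = -1 + ((E**2 + (2 + E)*E) + 0/E)/3 = -1 + ((E**2 + E*(2 + E)) + 0)/3 = -1 + (E**2 + E*(2 + E))/3 = -1 + (E**2/3 + E*(2 + E)/3) = -1 + E**2/3 + E*(2 + E)/3)
L(T) = T*(-1 + T**2/3 + T*(2 + T)/3) (L(T) = (-1 + T**2/3 + T*(2 + T)/3)*T = T*(-1 + T**2/3 + T*(2 + T)/3))
16 + L(-6 - 1*(-2))*83 = 16 + ((-6 - 1*(-2))*(-3 + (-6 - 1*(-2))**2 + (-6 - 1*(-2))*(2 + (-6 - 1*(-2))))/3)*83 = 16 + ((-6 + 2)*(-3 + (-6 + 2)**2 + (-6 + 2)*(2 + (-6 + 2)))/3)*83 = 16 + ((1/3)*(-4)*(-3 + (-4)**2 - 4*(2 - 4)))*83 = 16 + ((1/3)*(-4)*(-3 + 16 - 4*(-2)))*83 = 16 + ((1/3)*(-4)*(-3 + 16 + 8))*83 = 16 + ((1/3)*(-4)*21)*83 = 16 - 28*83 = 16 - 2324 = -2308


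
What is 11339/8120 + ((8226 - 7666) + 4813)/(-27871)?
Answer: 9393121/7803880 ≈ 1.2036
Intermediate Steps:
11339/8120 + ((8226 - 7666) + 4813)/(-27871) = 11339*(1/8120) + (560 + 4813)*(-1/27871) = 391/280 + 5373*(-1/27871) = 391/280 - 5373/27871 = 9393121/7803880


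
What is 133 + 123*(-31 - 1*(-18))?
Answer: -1466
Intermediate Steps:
133 + 123*(-31 - 1*(-18)) = 133 + 123*(-31 + 18) = 133 + 123*(-13) = 133 - 1599 = -1466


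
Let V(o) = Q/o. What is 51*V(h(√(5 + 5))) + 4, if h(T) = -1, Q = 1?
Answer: -47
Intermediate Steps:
V(o) = 1/o
51*V(h(√(5 + 5))) + 4 = 51/(-1) + 4 = 51*(-1) + 4 = -51 + 4 = -47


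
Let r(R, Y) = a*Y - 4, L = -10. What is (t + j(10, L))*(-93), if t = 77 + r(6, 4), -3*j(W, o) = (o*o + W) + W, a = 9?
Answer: -6417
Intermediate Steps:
j(W, o) = -2*W/3 - o²/3 (j(W, o) = -((o*o + W) + W)/3 = -((o² + W) + W)/3 = -((W + o²) + W)/3 = -(o² + 2*W)/3 = -2*W/3 - o²/3)
r(R, Y) = -4 + 9*Y (r(R, Y) = 9*Y - 4 = -4 + 9*Y)
t = 109 (t = 77 + (-4 + 9*4) = 77 + (-4 + 36) = 77 + 32 = 109)
(t + j(10, L))*(-93) = (109 + (-⅔*10 - ⅓*(-10)²))*(-93) = (109 + (-20/3 - ⅓*100))*(-93) = (109 + (-20/3 - 100/3))*(-93) = (109 - 40)*(-93) = 69*(-93) = -6417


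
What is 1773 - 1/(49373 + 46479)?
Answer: 169945595/95852 ≈ 1773.0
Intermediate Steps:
1773 - 1/(49373 + 46479) = 1773 - 1/95852 = 169945595/95852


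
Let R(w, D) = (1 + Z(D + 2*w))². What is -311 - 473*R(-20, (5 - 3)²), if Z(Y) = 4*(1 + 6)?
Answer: -398104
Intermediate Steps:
Z(Y) = 28 (Z(Y) = 4*7 = 28)
R(w, D) = 841 (R(w, D) = (1 + 28)² = 29² = 841)
-311 - 473*R(-20, (5 - 3)²) = -311 - 473*841 = -311 - 397793 = -398104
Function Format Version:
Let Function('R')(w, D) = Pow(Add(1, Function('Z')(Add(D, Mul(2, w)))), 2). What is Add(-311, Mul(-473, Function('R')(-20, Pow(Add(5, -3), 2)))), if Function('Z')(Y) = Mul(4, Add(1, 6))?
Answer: -398104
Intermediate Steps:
Function('Z')(Y) = 28 (Function('Z')(Y) = Mul(4, 7) = 28)
Function('R')(w, D) = 841 (Function('R')(w, D) = Pow(Add(1, 28), 2) = Pow(29, 2) = 841)
Add(-311, Mul(-473, Function('R')(-20, Pow(Add(5, -3), 2)))) = Add(-311, Mul(-473, 841)) = Add(-311, -397793) = -398104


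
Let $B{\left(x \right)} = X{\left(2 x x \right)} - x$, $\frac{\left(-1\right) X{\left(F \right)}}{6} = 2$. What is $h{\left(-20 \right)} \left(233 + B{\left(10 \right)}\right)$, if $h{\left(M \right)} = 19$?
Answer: $4009$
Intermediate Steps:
$X{\left(F \right)} = -12$ ($X{\left(F \right)} = \left(-6\right) 2 = -12$)
$B{\left(x \right)} = -12 - x$
$h{\left(-20 \right)} \left(233 + B{\left(10 \right)}\right) = 19 \left(233 - 22\right) = 19 \cdot 211 = 4009$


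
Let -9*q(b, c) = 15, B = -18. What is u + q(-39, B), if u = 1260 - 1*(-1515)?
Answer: 8320/3 ≈ 2773.3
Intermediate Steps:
u = 2775 (u = 1260 + 1515 = 2775)
q(b, c) = -5/3 (q(b, c) = -⅑*15 = -5/3)
u + q(-39, B) = 2775 - 5/3 = 8320/3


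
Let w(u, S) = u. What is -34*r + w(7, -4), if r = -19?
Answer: 653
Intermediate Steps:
-34*r + w(7, -4) = -34*(-19) + 7 = 646 + 7 = 653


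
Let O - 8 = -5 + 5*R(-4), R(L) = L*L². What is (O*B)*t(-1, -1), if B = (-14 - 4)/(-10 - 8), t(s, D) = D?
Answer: 317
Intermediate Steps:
R(L) = L³
O = -317 (O = 8 + (-5 + 5*(-4)³) = 8 + (-5 + 5*(-64)) = 8 + (-5 - 320) = 8 - 325 = -317)
B = 1 (B = -18/(-18) = -18*(-1/18) = 1)
(O*B)*t(-1, -1) = -317*1*(-1) = -317*(-1) = 317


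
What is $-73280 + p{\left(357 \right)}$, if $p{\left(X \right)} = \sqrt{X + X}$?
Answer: $-73280 + \sqrt{714} \approx -73253.0$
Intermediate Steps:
$p{\left(X \right)} = \sqrt{2} \sqrt{X}$ ($p{\left(X \right)} = \sqrt{2 X} = \sqrt{2} \sqrt{X}$)
$-73280 + p{\left(357 \right)} = -73280 + \sqrt{2} \sqrt{357} = -73280 + \sqrt{714}$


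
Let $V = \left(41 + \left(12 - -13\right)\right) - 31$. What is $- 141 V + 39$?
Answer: $-4896$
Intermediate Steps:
$V = 35$ ($V = \left(41 + \left(12 + 13\right)\right) - 31 = \left(41 + 25\right) - 31 = 66 - 31 = 35$)
$- 141 V + 39 = \left(-141\right) 35 + 39 = -4935 + 39 = -4896$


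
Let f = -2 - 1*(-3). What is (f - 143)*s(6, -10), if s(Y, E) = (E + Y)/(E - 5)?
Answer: -568/15 ≈ -37.867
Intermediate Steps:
f = 1 (f = -2 + 3 = 1)
s(Y, E) = (E + Y)/(-5 + E)
(f - 143)*s(6, -10) = (1 - 143)*((-10 + 6)/(-5 - 10)) = -142*(-4)/(-15) = -(-142)*(-4)/15 = -142*4/15 = -568/15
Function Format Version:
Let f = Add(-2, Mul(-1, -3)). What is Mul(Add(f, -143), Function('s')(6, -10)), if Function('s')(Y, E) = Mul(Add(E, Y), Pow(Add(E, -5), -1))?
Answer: Rational(-568, 15) ≈ -37.867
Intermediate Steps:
f = 1 (f = Add(-2, 3) = 1)
Function('s')(Y, E) = Mul(Pow(Add(-5, E), -1), Add(E, Y)) (Function('s')(Y, E) = Mul(Add(E, Y), Pow(Add(-5, E), -1)) = Mul(Pow(Add(-5, E), -1), Add(E, Y)))
Mul(Add(f, -143), Function('s')(6, -10)) = Mul(Add(1, -143), Mul(Pow(Add(-5, -10), -1), Add(-10, 6))) = Mul(-142, Mul(Pow(-15, -1), -4)) = Mul(-142, Mul(Rational(-1, 15), -4)) = Mul(-142, Rational(4, 15)) = Rational(-568, 15)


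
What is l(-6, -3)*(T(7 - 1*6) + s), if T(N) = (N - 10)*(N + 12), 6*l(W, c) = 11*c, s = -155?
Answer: 1496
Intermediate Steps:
l(W, c) = 11*c/6 (l(W, c) = (11*c)/6 = 11*c/6)
T(N) = (-10 + N)*(12 + N)
l(-6, -3)*(T(7 - 1*6) + s) = ((11/6)*(-3))*((-120 + (7 - 1*6)² + 2*(7 - 1*6)) - 155) = -11*((-120 + (7 - 6)² + 2*(7 - 6)) - 155)/2 = -11*((-120 + 1² + 2*1) - 155)/2 = -11*((-120 + 1 + 2) - 155)/2 = -11*(-117 - 155)/2 = -11/2*(-272) = 1496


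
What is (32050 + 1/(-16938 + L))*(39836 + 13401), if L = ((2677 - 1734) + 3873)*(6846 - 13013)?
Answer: 50704866236025263/29717210 ≈ 1.7062e+9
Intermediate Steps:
L = -29700272 (L = (943 + 3873)*(-6167) = 4816*(-6167) = -29700272)
(32050 + 1/(-16938 + L))*(39836 + 13401) = (32050 + 1/(-16938 - 29700272))*(39836 + 13401) = (32050 + 1/(-29717210))*53237 = (32050 - 1/29717210)*53237 = (952436580499/29717210)*53237 = 50704866236025263/29717210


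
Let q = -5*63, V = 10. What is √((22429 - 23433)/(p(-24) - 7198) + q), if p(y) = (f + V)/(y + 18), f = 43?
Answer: I*√588721501731/43241 ≈ 17.744*I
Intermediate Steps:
p(y) = 53/(18 + y) (p(y) = (43 + 10)/(y + 18) = 53/(18 + y))
q = -315
√((22429 - 23433)/(p(-24) - 7198) + q) = √((22429 - 23433)/(53/(18 - 24) - 7198) - 315) = √(-1004/(53/(-6) - 7198) - 315) = √(-1004/(53*(-⅙) - 7198) - 315) = √(-1004/(-53/6 - 7198) - 315) = √(-1004/(-43241/6) - 315) = √(-1004*(-6/43241) - 315) = √(6024/43241 - 315) = √(-13614891/43241) = I*√588721501731/43241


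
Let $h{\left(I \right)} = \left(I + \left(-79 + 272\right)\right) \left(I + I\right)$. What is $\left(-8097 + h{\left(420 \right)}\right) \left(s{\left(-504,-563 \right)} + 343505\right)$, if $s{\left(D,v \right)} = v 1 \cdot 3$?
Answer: $173240210568$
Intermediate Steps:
$s{\left(D,v \right)} = 3 v$ ($s{\left(D,v \right)} = v 3 = 3 v$)
$h{\left(I \right)} = 2 I \left(193 + I\right)$ ($h{\left(I \right)} = \left(I + 193\right) 2 I = \left(193 + I\right) 2 I = 2 I \left(193 + I\right)$)
$\left(-8097 + h{\left(420 \right)}\right) \left(s{\left(-504,-563 \right)} + 343505\right) = \left(-8097 + 2 \cdot 420 \left(193 + 420\right)\right) \left(3 \left(-563\right) + 343505\right) = \left(-8097 + 2 \cdot 420 \cdot 613\right) \left(-1689 + 343505\right) = \left(-8097 + 514920\right) 341816 = 506823 \cdot 341816 = 173240210568$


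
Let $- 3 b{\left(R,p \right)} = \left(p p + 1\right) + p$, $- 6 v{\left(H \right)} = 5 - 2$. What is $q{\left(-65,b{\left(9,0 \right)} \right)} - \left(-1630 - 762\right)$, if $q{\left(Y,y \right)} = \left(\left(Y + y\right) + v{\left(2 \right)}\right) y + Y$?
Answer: $\frac{42281}{18} \approx 2348.9$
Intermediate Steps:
$v{\left(H \right)} = - \frac{1}{2}$ ($v{\left(H \right)} = - \frac{5 - 2}{6} = \left(- \frac{1}{6}\right) 3 = - \frac{1}{2}$)
$b{\left(R,p \right)} = - \frac{1}{3} - \frac{p}{3} - \frac{p^{2}}{3}$ ($b{\left(R,p \right)} = - \frac{\left(p p + 1\right) + p}{3} = - \frac{\left(p^{2} + 1\right) + p}{3} = - \frac{\left(1 + p^{2}\right) + p}{3} = - \frac{1 + p + p^{2}}{3} = - \frac{1}{3} - \frac{p}{3} - \frac{p^{2}}{3}$)
$q{\left(Y,y \right)} = Y + y \left(- \frac{1}{2} + Y + y\right)$ ($q{\left(Y,y \right)} = \left(\left(Y + y\right) - \frac{1}{2}\right) y + Y = \left(- \frac{1}{2} + Y + y\right) y + Y = y \left(- \frac{1}{2} + Y + y\right) + Y = Y + y \left(- \frac{1}{2} + Y + y\right)$)
$q{\left(-65,b{\left(9,0 \right)} \right)} - \left(-1630 - 762\right) = \left(-65 + \left(- \frac{1}{3} - 0 - \frac{0^{2}}{3}\right)^{2} - \frac{- \frac{1}{3} - 0 - \frac{0^{2}}{3}}{2} - 65 \left(- \frac{1}{3} - 0 - \frac{0^{2}}{3}\right)\right) - \left(-1630 - 762\right) = \left(-65 + \left(- \frac{1}{3} + 0 - 0\right)^{2} - \frac{- \frac{1}{3} + 0 - 0}{2} - 65 \left(- \frac{1}{3} + 0 - 0\right)\right) - \left(-1630 - 762\right) = \left(-65 + \left(- \frac{1}{3} + 0 + 0\right)^{2} - \frac{- \frac{1}{3} + 0 + 0}{2} - 65 \left(- \frac{1}{3} + 0 + 0\right)\right) - -2392 = \left(-65 + \left(- \frac{1}{3}\right)^{2} - - \frac{1}{6} - - \frac{65}{3}\right) + 2392 = \left(-65 + \frac{1}{9} + \frac{1}{6} + \frac{65}{3}\right) + 2392 = - \frac{775}{18} + 2392 = \frac{42281}{18}$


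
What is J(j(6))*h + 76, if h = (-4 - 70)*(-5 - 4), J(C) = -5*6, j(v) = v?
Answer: -19904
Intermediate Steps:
J(C) = -30
h = 666 (h = -74*(-9) = 666)
J(j(6))*h + 76 = -30*666 + 76 = -19980 + 76 = -19904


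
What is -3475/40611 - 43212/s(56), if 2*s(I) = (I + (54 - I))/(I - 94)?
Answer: 7409493599/121833 ≈ 60817.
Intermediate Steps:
s(I) = 27/(-94 + I) (s(I) = ((I + (54 - I))/(I - 94))/2 = (54/(-94 + I))/2 = 27/(-94 + I))
-3475/40611 - 43212/s(56) = -3475/40611 - 43212/(27/(-94 + 56)) = -3475*1/40611 - 43212/(27/(-38)) = -3475/40611 - 43212/(27*(-1/38)) = -3475/40611 - 43212/(-27/38) = -3475/40611 - 43212*(-38/27) = -3475/40611 + 547352/9 = 7409493599/121833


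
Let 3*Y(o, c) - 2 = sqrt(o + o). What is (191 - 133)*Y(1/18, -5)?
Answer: 406/9 ≈ 45.111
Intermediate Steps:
Y(o, c) = 2/3 + sqrt(2)*sqrt(o)/3 (Y(o, c) = 2/3 + sqrt(o + o)/3 = 2/3 + sqrt(2*o)/3 = 2/3 + (sqrt(2)*sqrt(o))/3 = 2/3 + sqrt(2)*sqrt(o)/3)
(191 - 133)*Y(1/18, -5) = (191 - 133)*(2/3 + sqrt(2)*sqrt(1/18)/3) = 58*(2/3 + sqrt(2)*sqrt(1/18)/3) = 58*(2/3 + sqrt(2)*(sqrt(2)/6)/3) = 58*(2/3 + 1/9) = 58*(7/9) = 406/9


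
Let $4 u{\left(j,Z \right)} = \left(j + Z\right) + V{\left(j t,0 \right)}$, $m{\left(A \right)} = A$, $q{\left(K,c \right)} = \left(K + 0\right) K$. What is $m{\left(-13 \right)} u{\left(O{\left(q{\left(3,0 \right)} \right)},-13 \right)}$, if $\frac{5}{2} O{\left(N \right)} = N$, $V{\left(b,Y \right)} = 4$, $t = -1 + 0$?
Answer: $\frac{351}{20} \approx 17.55$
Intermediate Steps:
$t = -1$
$q{\left(K,c \right)} = K^{2}$ ($q{\left(K,c \right)} = K K = K^{2}$)
$O{\left(N \right)} = \frac{2 N}{5}$
$u{\left(j,Z \right)} = 1 + \frac{Z}{4} + \frac{j}{4}$ ($u{\left(j,Z \right)} = \frac{\left(j + Z\right) + 4}{4} = \frac{\left(Z + j\right) + 4}{4} = \frac{4 + Z + j}{4} = 1 + \frac{Z}{4} + \frac{j}{4}$)
$m{\left(-13 \right)} u{\left(O{\left(q{\left(3,0 \right)} \right)},-13 \right)} = - 13 \left(1 + \frac{1}{4} \left(-13\right) + \frac{\frac{2}{5} \cdot 3^{2}}{4}\right) = - 13 \left(1 - \frac{13}{4} + \frac{\frac{2}{5} \cdot 9}{4}\right) = - 13 \left(1 - \frac{13}{4} + \frac{1}{4} \cdot \frac{18}{5}\right) = - 13 \left(1 - \frac{13}{4} + \frac{9}{10}\right) = \left(-13\right) \left(- \frac{27}{20}\right) = \frac{351}{20}$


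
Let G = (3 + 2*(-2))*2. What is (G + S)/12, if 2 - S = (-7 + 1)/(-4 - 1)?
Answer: -⅒ ≈ -0.10000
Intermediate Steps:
G = -2 (G = (3 - 4)*2 = -1*2 = -2)
S = ⅘ (S = 2 - (-7 + 1)/(-4 - 1) = 2 - (-6)/(-5) = 2 - (-6)*(-1)/5 = 2 - 1*6/5 = 2 - 6/5 = ⅘ ≈ 0.80000)
(G + S)/12 = (-2 + ⅘)/12 = -6/5*1/12 = -⅒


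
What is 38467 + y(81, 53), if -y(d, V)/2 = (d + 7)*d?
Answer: 24211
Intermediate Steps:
y(d, V) = -2*d*(7 + d) (y(d, V) = -2*(d + 7)*d = -2*(7 + d)*d = -2*d*(7 + d))
38467 + y(81, 53) = 38467 - 2*81*(7 + 81) = 38467 - 2*81*88 = 38467 - 14256 = 24211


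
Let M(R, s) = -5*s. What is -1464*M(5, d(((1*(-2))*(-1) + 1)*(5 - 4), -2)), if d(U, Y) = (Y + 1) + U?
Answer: 14640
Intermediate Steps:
d(U, Y) = 1 + U + Y (d(U, Y) = (1 + Y) + U = 1 + U + Y)
-1464*M(5, d(((1*(-2))*(-1) + 1)*(5 - 4), -2)) = -(-7320)*(1 + ((1*(-2))*(-1) + 1)*(5 - 4) - 2) = -(-7320)*(1 + (-2*(-1) + 1)*1 - 2) = -(-7320)*(1 + (2 + 1)*1 - 2) = -(-7320)*(1 + 3*1 - 2) = -(-7320)*(1 + 3 - 2) = -(-7320)*2 = -1464*(-10) = 14640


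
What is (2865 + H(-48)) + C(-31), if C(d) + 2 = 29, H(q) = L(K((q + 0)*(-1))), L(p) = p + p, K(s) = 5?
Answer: 2902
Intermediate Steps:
L(p) = 2*p
H(q) = 10 (H(q) = 2*5 = 10)
C(d) = 27 (C(d) = -2 + 29 = 27)
(2865 + H(-48)) + C(-31) = (2865 + 10) + 27 = 2875 + 27 = 2902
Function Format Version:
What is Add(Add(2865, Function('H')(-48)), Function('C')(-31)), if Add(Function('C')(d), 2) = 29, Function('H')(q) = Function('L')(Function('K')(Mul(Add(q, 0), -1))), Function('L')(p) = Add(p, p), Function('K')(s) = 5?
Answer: 2902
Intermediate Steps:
Function('L')(p) = Mul(2, p)
Function('H')(q) = 10 (Function('H')(q) = Mul(2, 5) = 10)
Function('C')(d) = 27 (Function('C')(d) = Add(-2, 29) = 27)
Add(Add(2865, Function('H')(-48)), Function('C')(-31)) = Add(Add(2865, 10), 27) = Add(2875, 27) = 2902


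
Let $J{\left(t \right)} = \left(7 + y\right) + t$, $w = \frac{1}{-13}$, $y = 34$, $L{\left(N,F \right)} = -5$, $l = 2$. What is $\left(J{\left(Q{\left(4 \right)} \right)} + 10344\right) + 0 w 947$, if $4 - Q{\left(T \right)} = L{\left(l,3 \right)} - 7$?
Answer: $10401$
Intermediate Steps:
$w = - \frac{1}{13} \approx -0.076923$
$Q{\left(T \right)} = 16$ ($Q{\left(T \right)} = 4 - \left(-5 - 7\right) = 4 - -12 = 4 + 12 = 16$)
$J{\left(t \right)} = 41 + t$ ($J{\left(t \right)} = \left(7 + 34\right) + t = 41 + t$)
$\left(J{\left(Q{\left(4 \right)} \right)} + 10344\right) + 0 w 947 = \left(\left(41 + 16\right) + 10344\right) + 0 \left(- \frac{1}{13}\right) 947 = \left(57 + 10344\right) + 0 \cdot 947 = 10401 + 0 = 10401$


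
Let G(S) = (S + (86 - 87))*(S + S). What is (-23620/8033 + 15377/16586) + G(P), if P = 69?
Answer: 1250012173913/133235338 ≈ 9382.0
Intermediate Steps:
G(S) = 2*S*(-1 + S) (G(S) = (S - 1)*(2*S) = (-1 + S)*(2*S) = 2*S*(-1 + S))
(-23620/8033 + 15377/16586) + G(P) = (-23620/8033 + 15377/16586) + 2*69*(-1 + 69) = (-23620*1/8033 + 15377*(1/16586)) + 2*69*68 = (-23620/8033 + 15377/16586) + 9384 = -268237879/133235338 + 9384 = 1250012173913/133235338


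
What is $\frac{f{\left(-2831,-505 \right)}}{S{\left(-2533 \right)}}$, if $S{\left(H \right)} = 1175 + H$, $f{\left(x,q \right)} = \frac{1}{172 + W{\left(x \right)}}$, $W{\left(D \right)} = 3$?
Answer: $- \frac{1}{237650} \approx -4.2079 \cdot 10^{-6}$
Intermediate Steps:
$f{\left(x,q \right)} = \frac{1}{175}$ ($f{\left(x,q \right)} = \frac{1}{172 + 3} = \frac{1}{175}$)
$\frac{f{\left(-2831,-505 \right)}}{S{\left(-2533 \right)}} = \frac{1}{175 \left(1175 - 2533\right)} = \frac{1}{175 \left(-1358\right)} = \frac{1}{175} \left(- \frac{1}{1358}\right) = - \frac{1}{237650}$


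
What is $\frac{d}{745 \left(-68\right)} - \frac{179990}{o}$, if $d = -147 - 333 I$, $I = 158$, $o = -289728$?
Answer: $\frac{3050579051}{1834702560} \approx 1.6627$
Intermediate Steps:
$d = -52761$ ($d = -147 - 52614 = -52761$)
$\frac{d}{745 \left(-68\right)} - \frac{179990}{o} = - \frac{52761}{745 \left(-68\right)} - \frac{179990}{-289728} = - \frac{52761}{-50660} - - \frac{89995}{144864} = \left(-52761\right) \left(- \frac{1}{50660}\right) + \frac{89995}{144864} = \frac{52761}{50660} + \frac{89995}{144864} = \frac{3050579051}{1834702560}$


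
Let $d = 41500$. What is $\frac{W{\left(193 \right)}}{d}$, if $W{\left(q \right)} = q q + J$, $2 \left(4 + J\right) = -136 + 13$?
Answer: $\frac{74367}{83000} \approx 0.89599$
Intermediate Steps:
$J = - \frac{131}{2}$ ($J = -4 + \frac{-136 + 13}{2} = -4 + \frac{1}{2} \left(-123\right) = -4 - \frac{123}{2} = - \frac{131}{2} \approx -65.5$)
$W{\left(q \right)} = - \frac{131}{2} + q^{2}$ ($W{\left(q \right)} = q q - \frac{131}{2} = q^{2} - \frac{131}{2} = - \frac{131}{2} + q^{2}$)
$\frac{W{\left(193 \right)}}{d} = \frac{- \frac{131}{2} + 193^{2}}{41500} = \left(- \frac{131}{2} + 37249\right) \frac{1}{41500} = \frac{74367}{2} \cdot \frac{1}{41500} = \frac{74367}{83000}$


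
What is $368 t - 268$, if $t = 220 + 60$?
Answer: $102772$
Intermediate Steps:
$t = 280$
$368 t - 268 = 368 \cdot 280 - 268 = 103040 - 268 = 102772$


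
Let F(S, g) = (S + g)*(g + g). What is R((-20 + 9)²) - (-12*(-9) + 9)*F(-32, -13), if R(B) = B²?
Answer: -122249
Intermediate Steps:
F(S, g) = 2*g*(S + g) (F(S, g) = (S + g)*(2*g) = 2*g*(S + g))
R((-20 + 9)²) - (-12*(-9) + 9)*F(-32, -13) = ((-20 + 9)²)² - (-12*(-9) + 9)*2*(-13)*(-32 - 13) = ((-11)²)² - (108 + 9)*2*(-13)*(-45) = 121² - 117*1170 = 14641 - 1*136890 = 14641 - 136890 = -122249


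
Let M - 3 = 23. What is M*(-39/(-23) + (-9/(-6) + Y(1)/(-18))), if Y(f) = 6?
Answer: 5135/69 ≈ 74.420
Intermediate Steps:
M = 26 (M = 3 + 23 = 26)
M*(-39/(-23) + (-9/(-6) + Y(1)/(-18))) = 26*(-39/(-23) + (-9/(-6) + 6/(-18))) = 26*(-39*(-1/23) + (-9*(-⅙) + 6*(-1/18))) = 26*(39/23 + (3/2 - ⅓)) = 26*(39/23 + 7/6) = 26*(395/138) = 5135/69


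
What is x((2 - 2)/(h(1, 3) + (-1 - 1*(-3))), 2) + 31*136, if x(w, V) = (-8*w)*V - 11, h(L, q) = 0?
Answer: 4205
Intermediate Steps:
x(w, V) = -11 - 8*V*w (x(w, V) = -8*V*w - 11 = -11 - 8*V*w)
x((2 - 2)/(h(1, 3) + (-1 - 1*(-3))), 2) + 31*136 = (-11 - 8*2*(2 - 2)/(0 + (-1 - 1*(-3)))) + 31*136 = (-11 - 8*2*0/(0 + (-1 + 3))) + 4216 = (-11 - 8*2*0/(0 + 2)) + 4216 = (-11 - 8*2*0/2) + 4216 = (-11 - 8*2*0*(½)) + 4216 = (-11 - 8*2*0) + 4216 = (-11 + 0) + 4216 = -11 + 4216 = 4205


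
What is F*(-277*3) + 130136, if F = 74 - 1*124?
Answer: 171686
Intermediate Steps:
F = -50 (F = 74 - 124 = -50)
F*(-277*3) + 130136 = -(-13850)*3 + 130136 = -50*(-831) + 130136 = 41550 + 130136 = 171686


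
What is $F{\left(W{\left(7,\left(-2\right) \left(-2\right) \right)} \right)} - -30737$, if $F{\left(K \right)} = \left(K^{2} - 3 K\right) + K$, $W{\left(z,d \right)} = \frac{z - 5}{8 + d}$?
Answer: $\frac{1106521}{36} \approx 30737.0$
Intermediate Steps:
$W{\left(z,d \right)} = \frac{-5 + z}{8 + d}$
$F{\left(K \right)} = K^{2} - 2 K$
$F{\left(W{\left(7,\left(-2\right) \left(-2\right) \right)} \right)} - -30737 = \frac{-5 + 7}{8 - -4} \left(-2 + \frac{-5 + 7}{8 - -4}\right) - -30737 = \frac{1}{8 + 4} \cdot 2 \left(-2 + \frac{1}{8 + 4} \cdot 2\right) + 30737 = \frac{1}{12} \cdot 2 \left(-2 + \frac{1}{12} \cdot 2\right) + 30737 = \frac{-2 + \frac{1}{6}}{6} + 30737 = \frac{1}{6} \left(- \frac{11}{6}\right) + 30737 = - \frac{11}{36} + 30737 = \frac{1106521}{36}$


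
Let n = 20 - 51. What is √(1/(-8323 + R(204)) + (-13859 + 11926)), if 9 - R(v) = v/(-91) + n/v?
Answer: I*√380329099751438569/14026969 ≈ 43.966*I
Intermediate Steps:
n = -31
R(v) = 9 + 31/v + v/91 (R(v) = 9 - (v/(-91) - 31/v) = 9 - (v*(-1/91) - 31/v) = 9 - (-v/91 - 31/v) = 9 - (-31/v - v/91) = 9 + (31/v + v/91) = 9 + 31/v + v/91)
√(1/(-8323 + R(204)) + (-13859 + 11926)) = √(1/(-8323 + (9 + 31/204 + (1/91)*204)) + (-13859 + 11926)) = √(1/(-8323 + (9 + 31*(1/204) + 204/91)) - 1933) = √(1/(-8323 + (9 + 31/204 + 204/91)) - 1933) = √(1/(-8323 + 211513/18564) - 1933) = √(1/(-154296659/18564) - 1933) = √(-18564/154296659 - 1933) = √(-298255460411/154296659) = I*√380329099751438569/14026969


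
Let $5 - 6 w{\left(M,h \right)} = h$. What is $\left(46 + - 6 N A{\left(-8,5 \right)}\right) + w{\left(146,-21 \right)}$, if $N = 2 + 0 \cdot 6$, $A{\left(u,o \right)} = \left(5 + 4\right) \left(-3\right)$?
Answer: $\frac{1123}{3} \approx 374.33$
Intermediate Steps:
$w{\left(M,h \right)} = \frac{5}{6} - \frac{h}{6}$
$A{\left(u,o \right)} = -27$ ($A{\left(u,o \right)} = 9 \left(-3\right) = -27$)
$N = 2$ ($N = 2 + 0 = 2$)
$\left(46 + - 6 N A{\left(-8,5 \right)}\right) + w{\left(146,-21 \right)} = \left(46 + \left(-6\right) 2 \left(-27\right)\right) + \left(\frac{5}{6} - - \frac{7}{2}\right) = \left(46 - -324\right) + \left(\frac{5}{6} + \frac{7}{2}\right) = \left(46 + 324\right) + \frac{13}{3} = 370 + \frac{13}{3} = \frac{1123}{3}$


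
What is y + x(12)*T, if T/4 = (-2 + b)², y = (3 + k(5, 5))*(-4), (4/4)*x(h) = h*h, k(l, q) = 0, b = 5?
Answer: 5172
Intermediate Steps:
x(h) = h² (x(h) = h*h = h²)
y = -12 (y = (3 + 0)*(-4) = 3*(-4) = -12)
T = 36 (T = 4*(-2 + 5)² = 4*3² = 4*9 = 36)
y + x(12)*T = -12 + 12²*36 = -12 + 144*36 = -12 + 5184 = 5172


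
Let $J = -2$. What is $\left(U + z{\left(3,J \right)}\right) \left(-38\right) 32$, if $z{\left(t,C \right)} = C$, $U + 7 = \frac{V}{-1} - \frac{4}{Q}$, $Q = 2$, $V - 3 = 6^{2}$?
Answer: $60800$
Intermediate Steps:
$V = 39$ ($V = 3 + 6^{2} = 3 + 36 = 39$)
$U = -48$ ($U = -7 + \left(\frac{39}{-1} - \frac{4}{2}\right) = -7 + \left(39 \left(-1\right) - 2\right) = -7 - 41 = -48$)
$\left(U + z{\left(3,J \right)}\right) \left(-38\right) 32 = \left(-48 - 2\right) \left(-38\right) 32 = \left(-50\right) \left(-38\right) 32 = 1900 \cdot 32 = 60800$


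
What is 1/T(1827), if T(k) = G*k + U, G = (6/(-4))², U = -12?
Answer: 4/16395 ≈ 0.00024398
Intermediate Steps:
G = 9/4 (G = (6*(-¼))² = (-3/2)² = 9/4 ≈ 2.2500)
T(k) = -12 + 9*k/4 (T(k) = 9*k/4 - 12 = -12 + 9*k/4)
1/T(1827) = 1/(-12 + (9/4)*1827) = 1/(-12 + 16443/4) = 1/(16395/4) = 4/16395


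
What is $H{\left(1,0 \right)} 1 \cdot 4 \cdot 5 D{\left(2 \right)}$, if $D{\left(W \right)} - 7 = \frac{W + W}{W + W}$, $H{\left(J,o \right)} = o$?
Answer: $0$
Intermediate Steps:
$D{\left(W \right)} = 8$ ($D{\left(W \right)} = 7 + \frac{W + W}{W + W} = 7 + \frac{2 W}{2 W} = 7 + 2 W \frac{1}{2 W} = 7 + 1 = 8$)
$H{\left(1,0 \right)} 1 \cdot 4 \cdot 5 D{\left(2 \right)} = 0 \cdot 1 \cdot 4 \cdot 5 \cdot 8 = 0 \cdot 4 \cdot 5 \cdot 8 = 0 \cdot 20 \cdot 8 = 0 \cdot 8 = 0$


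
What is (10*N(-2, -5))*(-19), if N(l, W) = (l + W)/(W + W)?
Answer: -133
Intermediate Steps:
N(l, W) = (W + l)/(2*W) (N(l, W) = (W + l)/((2*W)) = (W + l)*(1/(2*W)) = (W + l)/(2*W))
(10*N(-2, -5))*(-19) = (10*((½)*(-5 - 2)/(-5)))*(-19) = (10*((½)*(-⅕)*(-7)))*(-19) = (10*(7/10))*(-19) = 7*(-19) = -133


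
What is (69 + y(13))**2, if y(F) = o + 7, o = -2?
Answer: 5476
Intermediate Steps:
y(F) = 5 (y(F) = -2 + 7 = 5)
(69 + y(13))**2 = (69 + 5)**2 = 74**2 = 5476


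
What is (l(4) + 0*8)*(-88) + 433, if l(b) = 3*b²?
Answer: -3791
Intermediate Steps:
(l(4) + 0*8)*(-88) + 433 = (3*4² + 0*8)*(-88) + 433 = (3*16 + 0)*(-88) + 433 = (48 + 0)*(-88) + 433 = 48*(-88) + 433 = -4224 + 433 = -3791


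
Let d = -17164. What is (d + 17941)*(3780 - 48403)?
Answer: -34672071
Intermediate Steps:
(d + 17941)*(3780 - 48403) = (-17164 + 17941)*(3780 - 48403) = 777*(-44623) = -34672071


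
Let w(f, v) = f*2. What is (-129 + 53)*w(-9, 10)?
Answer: 1368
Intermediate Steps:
w(f, v) = 2*f
(-129 + 53)*w(-9, 10) = (-129 + 53)*(2*(-9)) = -76*(-18) = 1368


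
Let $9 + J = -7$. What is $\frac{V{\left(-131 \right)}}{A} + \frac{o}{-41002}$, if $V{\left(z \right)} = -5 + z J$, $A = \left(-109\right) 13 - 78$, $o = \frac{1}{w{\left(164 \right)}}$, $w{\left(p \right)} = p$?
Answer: $- \frac{83198647}{59484440} \approx -1.3987$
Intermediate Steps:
$J = -16$ ($J = -9 - 7 = -16$)
$o = \frac{1}{164} \approx 0.0060976$
$A = -1495$ ($A = -1417 - 78 = -1495$)
$V{\left(z \right)} = -5 - 16 z$ ($V{\left(z \right)} = -5 + z \left(-16\right) = -5 - 16 z$)
$\frac{V{\left(-131 \right)}}{A} + \frac{o}{-41002} = \frac{-5 - -2096}{-1495} + \frac{1}{164 \left(-41002\right)} = \left(-5 + 2096\right) \left(- \frac{1}{1495}\right) + \frac{1}{164} \left(- \frac{1}{41002}\right) = 2091 \left(- \frac{1}{1495}\right) - \frac{1}{6724328} = - \frac{2091}{1495} - \frac{1}{6724328} = - \frac{83198647}{59484440}$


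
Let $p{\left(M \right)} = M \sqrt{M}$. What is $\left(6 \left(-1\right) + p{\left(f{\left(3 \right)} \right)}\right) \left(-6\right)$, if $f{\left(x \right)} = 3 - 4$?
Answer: $36 + 6 i \approx 36.0 + 6.0 i$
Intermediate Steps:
$f{\left(x \right)} = -1$ ($f{\left(x \right)} = 3 - 4 = -1$)
$p{\left(M \right)} = M^{\frac{3}{2}}$
$\left(6 \left(-1\right) + p{\left(f{\left(3 \right)} \right)}\right) \left(-6\right) = \left(6 \left(-1\right) + \left(-1\right)^{\frac{3}{2}}\right) \left(-6\right) = \left(-6 - i\right) \left(-6\right) = 36 + 6 i$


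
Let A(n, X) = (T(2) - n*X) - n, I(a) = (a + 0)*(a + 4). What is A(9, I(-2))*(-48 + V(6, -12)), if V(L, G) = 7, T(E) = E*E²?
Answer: -1435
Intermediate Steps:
I(a) = a*(4 + a)
T(E) = E³
A(n, X) = 8 - n - X*n (A(n, X) = (2³ - n*X) - n = (8 - X*n) - n = 8 - n - X*n)
A(9, I(-2))*(-48 + V(6, -12)) = (8 - 1*9 - 1*(-2*(4 - 2))*9)*(-48 + 7) = (8 - 9 - 1*(-2*2)*9)*(-41) = (8 - 9 - 1*(-4)*9)*(-41) = (8 - 9 + 36)*(-41) = 35*(-41) = -1435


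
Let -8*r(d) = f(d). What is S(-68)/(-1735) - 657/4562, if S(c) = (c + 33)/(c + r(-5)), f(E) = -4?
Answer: -30841033/213706890 ≈ -0.14431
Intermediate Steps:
r(d) = 1/2 (r(d) = -1/8*(-4) = 1/2)
S(c) = (33 + c)/(1/2 + c) (S(c) = (c + 33)/(c + 1/2) = (33 + c)/(1/2 + c))
S(-68)/(-1735) - 657/4562 = (2*(33 - 68)/(1 + 2*(-68)))/(-1735) - 657/4562 = (2*(-35)/(1 - 136))*(-1/1735) - 657*1/4562 = (2*(-35)/(-135))*(-1/1735) - 657/4562 = (2*(-1/135)*(-35))*(-1/1735) - 657/4562 = (14/27)*(-1/1735) - 657/4562 = -14/46845 - 657/4562 = -30841033/213706890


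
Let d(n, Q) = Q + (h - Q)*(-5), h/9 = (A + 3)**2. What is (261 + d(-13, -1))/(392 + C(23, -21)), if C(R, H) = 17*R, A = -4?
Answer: 70/261 ≈ 0.26820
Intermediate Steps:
h = 9 (h = 9*(-4 + 3)**2 = 9*(-1)**2 = 9*1 = 9)
d(n, Q) = -45 + 6*Q (d(n, Q) = Q + (9 - Q)*(-5) = Q + (-45 + 5*Q) = -45 + 6*Q)
(261 + d(-13, -1))/(392 + C(23, -21)) = (261 + (-45 + 6*(-1)))/(392 + 17*23) = (261 + (-45 - 6))/(392 + 391) = (261 - 51)/783 = 210*(1/783) = 70/261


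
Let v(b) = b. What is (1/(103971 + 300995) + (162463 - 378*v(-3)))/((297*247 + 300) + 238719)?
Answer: 22083740901/42167489716 ≈ 0.52372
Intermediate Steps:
(1/(103971 + 300995) + (162463 - 378*v(-3)))/((297*247 + 300) + 238719) = (1/(103971 + 300995) + (162463 - 378*(-3)))/((297*247 + 300) + 238719) = (1/404966 + (162463 + 1134))/((73359 + 300) + 238719) = (1/404966 + 163597)/(73659 + 238719) = (66251222703/404966)/312378 = (66251222703/404966)*(1/312378) = 22083740901/42167489716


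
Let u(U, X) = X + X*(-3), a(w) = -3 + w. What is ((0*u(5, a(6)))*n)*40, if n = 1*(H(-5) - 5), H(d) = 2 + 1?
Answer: 0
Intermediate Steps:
u(U, X) = -2*X (u(U, X) = X - 3*X = -2*X)
H(d) = 3
n = -2 (n = 1*(3 - 5) = 1*(-2) = -2)
((0*u(5, a(6)))*n)*40 = ((0*(-2*(-3 + 6)))*(-2))*40 = ((0*(-2*3))*(-2))*40 = ((0*(-6))*(-2))*40 = (0*(-2))*40 = 0*40 = 0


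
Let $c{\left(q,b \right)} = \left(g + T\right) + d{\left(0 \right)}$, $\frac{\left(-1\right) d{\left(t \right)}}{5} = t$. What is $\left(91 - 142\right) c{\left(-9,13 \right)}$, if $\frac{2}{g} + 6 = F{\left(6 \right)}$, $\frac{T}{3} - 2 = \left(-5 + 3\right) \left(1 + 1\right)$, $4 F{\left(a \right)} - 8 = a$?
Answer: $\frac{1734}{5} \approx 346.8$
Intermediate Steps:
$F{\left(a \right)} = 2 + \frac{a}{4}$
$d{\left(t \right)} = - 5 t$
$T = -6$ ($T = 6 + 3 \left(-5 + 3\right) \left(1 + 1\right) = 6 + 3 \left(\left(-2\right) 2\right) = 6 + 3 \left(-4\right) = 6 - 12 = -6$)
$g = - \frac{4}{5}$ ($g = \frac{2}{-6 + \left(2 + \frac{1}{4} \cdot 6\right)} = \frac{2}{-6 + \left(2 + \frac{3}{2}\right)} = \frac{2}{-6 + \frac{7}{2}} = \frac{2}{- \frac{5}{2}} = 2 \left(- \frac{2}{5}\right) = - \frac{4}{5} \approx -0.8$)
$c{\left(q,b \right)} = - \frac{34}{5}$ ($c{\left(q,b \right)} = \left(- \frac{4}{5} - 6\right) - 0 = - \frac{34}{5} + 0 = - \frac{34}{5}$)
$\left(91 - 142\right) c{\left(-9,13 \right)} = \left(91 - 142\right) \left(- \frac{34}{5}\right) = \left(-51\right) \left(- \frac{34}{5}\right) = \frac{1734}{5}$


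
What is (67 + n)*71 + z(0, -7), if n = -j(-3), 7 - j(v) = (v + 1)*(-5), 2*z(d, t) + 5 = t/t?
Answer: 4968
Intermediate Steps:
z(d, t) = -2 (z(d, t) = -5/2 + (t/t)/2 = -5/2 + (½)*1 = -5/2 + ½ = -2)
j(v) = 12 + 5*v (j(v) = 7 - (v + 1)*(-5) = 7 - (1 + v)*(-5) = 7 - (-5 - 5*v) = 7 + (5 + 5*v) = 12 + 5*v)
n = 3 (n = -(12 + 5*(-3)) = -(12 - 15) = -1*(-3) = 3)
(67 + n)*71 + z(0, -7) = (67 + 3)*71 - 2 = 70*71 - 2 = 4970 - 2 = 4968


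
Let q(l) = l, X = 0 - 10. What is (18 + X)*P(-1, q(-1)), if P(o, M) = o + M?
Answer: -16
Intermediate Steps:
X = -10
P(o, M) = M + o
(18 + X)*P(-1, q(-1)) = (18 - 10)*(-1 - 1) = 8*(-2) = -16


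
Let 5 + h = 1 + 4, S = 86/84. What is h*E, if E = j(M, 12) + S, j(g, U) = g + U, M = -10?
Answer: 0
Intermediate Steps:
S = 43/42 (S = 86*(1/84) = 43/42 ≈ 1.0238)
j(g, U) = U + g
E = 127/42 (E = (12 - 10) + 43/42 = 2 + 43/42 = 127/42 ≈ 3.0238)
h = 0 (h = -5 + (1 + 4) = -5 + 5 = 0)
h*E = 0*(127/42) = 0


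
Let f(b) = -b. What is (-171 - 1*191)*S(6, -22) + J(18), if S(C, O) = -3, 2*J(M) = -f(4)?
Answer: 1088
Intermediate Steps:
J(M) = 2 (J(M) = (-(-1)*4)/2 = (-1*(-4))/2 = (1/2)*4 = 2)
(-171 - 1*191)*S(6, -22) + J(18) = (-171 - 1*191)*(-3) + 2 = (-171 - 191)*(-3) + 2 = -362*(-3) + 2 = 1086 + 2 = 1088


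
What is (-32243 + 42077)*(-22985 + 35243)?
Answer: 120545172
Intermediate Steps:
(-32243 + 42077)*(-22985 + 35243) = 9834*12258 = 120545172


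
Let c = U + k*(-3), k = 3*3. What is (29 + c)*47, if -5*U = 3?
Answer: 329/5 ≈ 65.800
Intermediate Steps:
U = -⅗ (U = -⅕*3 = -⅗ ≈ -0.60000)
k = 9
c = -138/5 (c = -⅗ + 9*(-3) = -⅗ - 27 = -138/5 ≈ -27.600)
(29 + c)*47 = (29 - 138/5)*47 = (7/5)*47 = 329/5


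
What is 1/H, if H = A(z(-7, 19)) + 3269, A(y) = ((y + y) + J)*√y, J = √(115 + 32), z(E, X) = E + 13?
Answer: 1/(3269 + √6*(12 + 7*√3)) ≈ 0.00030047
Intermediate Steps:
z(E, X) = 13 + E
J = 7*√3 (J = √147 = 7*√3 ≈ 12.124)
A(y) = √y*(2*y + 7*√3) (A(y) = ((y + y) + 7*√3)*√y = (2*y + 7*√3)*√y = √y*(2*y + 7*√3))
H = 3269 + √6*(12 + 7*√3) (H = √(13 - 7)*(2*(13 - 7) + 7*√3) + 3269 = √6*(2*6 + 7*√3) + 3269 = √6*(12 + 7*√3) + 3269 = 3269 + √6*(12 + 7*√3) ≈ 3328.1)
1/H = 1/(3269 + √6*(12 + 7*√3))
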